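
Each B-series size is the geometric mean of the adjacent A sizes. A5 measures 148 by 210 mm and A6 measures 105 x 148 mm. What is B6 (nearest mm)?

Short side: √(148 · 105) = √15540 ≈ 124.7 → 125 mm
Long side: √(210 · 148) = √31080 ≈ 176.3 → 176 mm

125 × 176 mm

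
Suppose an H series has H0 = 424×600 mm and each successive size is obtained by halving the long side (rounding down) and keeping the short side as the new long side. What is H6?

53 × 75 mm

H1: ⌊600/2⌋ × 424 = 300 × 424 mm
H2: ⌊424/2⌋ × 300 = 212 × 300 mm
H3: ⌊300/2⌋ × 212 = 150 × 212 mm
H4: ⌊212/2⌋ × 150 = 106 × 150 mm
H5: ⌊150/2⌋ × 106 = 75 × 106 mm
H6: ⌊106/2⌋ × 75 = 53 × 75 mm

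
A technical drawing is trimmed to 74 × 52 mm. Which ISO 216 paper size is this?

Aspect ratio 74/52 ≈ 1.423 — close to the ISO √2 ≈ 1.414.
In the A-series (A0 area = 1 m²): A8 = 52 × 74 mm.

A8 (52 × 74 mm)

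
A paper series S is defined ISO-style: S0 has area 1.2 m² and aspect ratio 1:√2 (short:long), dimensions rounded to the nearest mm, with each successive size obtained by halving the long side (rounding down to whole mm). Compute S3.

Let S0's short side be w mm. w · w√2 = 1.2 m² = 1,200,000 mm², so w ≈ 921.2 mm and w√2 ≈ 1302.7 mm → S0 = 921 × 1303 mm.
S1: ⌊1303/2⌋ × 921 = 651 × 921 mm
S2: ⌊921/2⌋ × 651 = 460 × 651 mm
S3: ⌊651/2⌋ × 460 = 325 × 460 mm

325 × 460 mm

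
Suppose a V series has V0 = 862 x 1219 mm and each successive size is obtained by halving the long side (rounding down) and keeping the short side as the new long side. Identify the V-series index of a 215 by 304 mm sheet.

V0: 862 × 1219 mm
V1: 609 × 862 mm
V2: 431 × 609 mm
V3: 304 × 431 mm
V4: 215 × 304 mm
V5: 152 × 215 mm
→ matches V4.

V4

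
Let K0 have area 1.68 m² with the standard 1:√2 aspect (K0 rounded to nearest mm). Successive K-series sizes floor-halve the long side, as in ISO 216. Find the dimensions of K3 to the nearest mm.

385 × 545 mm

Let K0's short side be w mm. w · w√2 = 1.68 m² = 1,680,000 mm², so w ≈ 1089.9 mm and w√2 ≈ 1541.4 mm → K0 = 1090 × 1541 mm.
K1: ⌊1541/2⌋ × 1090 = 770 × 1090 mm
K2: ⌊1090/2⌋ × 770 = 545 × 770 mm
K3: ⌊770/2⌋ × 545 = 385 × 545 mm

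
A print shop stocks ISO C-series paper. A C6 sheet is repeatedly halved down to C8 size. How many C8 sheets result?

Each ISO step halves the sheet: 1 × C6 → 2 × C7 → 4 × C8
From C6 to C8 is 2 halving steps: 2^2 = 4.

4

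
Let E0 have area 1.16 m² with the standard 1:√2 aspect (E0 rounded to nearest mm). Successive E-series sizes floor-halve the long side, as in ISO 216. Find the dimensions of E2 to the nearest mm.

Let E0's short side be w mm. w · w√2 = 1.16 m² = 1,160,000 mm², so w ≈ 905.7 mm and w√2 ≈ 1280.8 mm → E0 = 906 × 1281 mm.
E1: ⌊1281/2⌋ × 906 = 640 × 906 mm
E2: ⌊906/2⌋ × 640 = 453 × 640 mm

453 × 640 mm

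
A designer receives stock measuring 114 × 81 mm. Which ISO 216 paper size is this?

C7 (81 × 114 mm)

Aspect ratio 114/81 ≈ 1.407 — close to the ISO √2 ≈ 1.414.
In the C-series (envelope sizes, between A and B): C7 = 81 × 114 mm.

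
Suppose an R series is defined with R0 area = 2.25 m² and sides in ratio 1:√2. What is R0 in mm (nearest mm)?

1261 × 1784 mm

Let the short side be w mm. Then w · w√2 = 2.25 m² = 2,250,000 mm².
w² = 2,250,000/√2, so w ≈ 1261.3 mm; long side = w√2 ≈ 1783.8 mm.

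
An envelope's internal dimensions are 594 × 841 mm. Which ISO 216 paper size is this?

A1 (594 × 841 mm)

Aspect ratio 841/594 ≈ 1.416 — close to the ISO √2 ≈ 1.414.
In the A-series (A0 area = 1 m²): A1 = 594 × 841 mm.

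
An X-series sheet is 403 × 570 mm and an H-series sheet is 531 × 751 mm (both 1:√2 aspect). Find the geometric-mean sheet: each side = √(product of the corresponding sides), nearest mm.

463 × 654 mm

Short side: √(403 · 531) = √213993 ≈ 462.6 → 463 mm
Long side: √(570 · 751) = √428070 ≈ 654.3 → 654 mm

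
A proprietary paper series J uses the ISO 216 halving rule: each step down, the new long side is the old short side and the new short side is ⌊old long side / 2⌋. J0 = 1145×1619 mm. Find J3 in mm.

404 × 572 mm

J1: ⌊1619/2⌋ × 1145 = 809 × 1145 mm
J2: ⌊1145/2⌋ × 809 = 572 × 809 mm
J3: ⌊809/2⌋ × 572 = 404 × 572 mm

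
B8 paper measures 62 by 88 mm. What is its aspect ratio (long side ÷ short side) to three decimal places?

1.419

88 / 62 = 1.419
ISO 216 targets √2 ≈ 1.414; the +0.005 deviation is from mm rounding.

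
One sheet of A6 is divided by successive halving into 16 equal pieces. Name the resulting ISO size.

A10

16 = 2^4, so 4 halving steps.
A6 → A7 → … → A10 after 4 steps.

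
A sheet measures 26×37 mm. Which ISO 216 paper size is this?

Aspect ratio 37/26 ≈ 1.423 — close to the ISO √2 ≈ 1.414.
In the A-series (A0 area = 1 m²): A10 = 26 × 37 mm.

A10 (26 × 37 mm)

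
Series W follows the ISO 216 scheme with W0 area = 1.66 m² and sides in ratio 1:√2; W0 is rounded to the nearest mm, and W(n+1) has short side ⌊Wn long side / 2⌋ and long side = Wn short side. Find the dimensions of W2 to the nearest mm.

Let W0's short side be w mm. w · w√2 = 1.66 m² = 1,660,000 mm², so w ≈ 1083.4 mm and w√2 ≈ 1532.2 mm → W0 = 1083 × 1532 mm.
W1: ⌊1532/2⌋ × 1083 = 766 × 1083 mm
W2: ⌊1083/2⌋ × 766 = 541 × 766 mm

541 × 766 mm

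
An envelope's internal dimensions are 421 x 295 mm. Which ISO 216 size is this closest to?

Aspect ratio 421/295 ≈ 1.427 — close to the ISO √2 ≈ 1.414.
In the A-series (A0 area = 1 m²): A3 = 297 × 420 mm.
Off by 3 mm total — nearest standard size.

A3 (297 × 420 mm)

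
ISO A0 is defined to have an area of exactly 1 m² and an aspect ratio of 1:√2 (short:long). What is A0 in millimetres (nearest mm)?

841 × 1189 mm

Let the short side be w mm. Then the long side is w√2 and w · w√2 = 10⁶ mm².
w² = 10⁶/√2, so w = 1000 / 2^(1/4) ≈ 840.9 mm; long side = 1000 · 2^(1/4) ≈ 1189.2 mm.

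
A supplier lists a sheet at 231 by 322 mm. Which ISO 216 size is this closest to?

Aspect ratio 322/231 ≈ 1.394 (ISO target is √2 ≈ 1.414).
In the C-series (envelope sizes, between A and B): C4 = 229 × 324 mm.
Off by 4 mm total — nearest standard size.

C4 (229 × 324 mm)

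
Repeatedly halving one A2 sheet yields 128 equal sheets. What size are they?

A9

128 = 2^7, so 7 halving steps.
A2 → A3 → … → A9 after 7 steps.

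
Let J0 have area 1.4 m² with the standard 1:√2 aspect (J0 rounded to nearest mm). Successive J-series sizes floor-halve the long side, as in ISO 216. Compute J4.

Let J0's short side be w mm. w · w√2 = 1.4 m² = 1,400,000 mm², so w ≈ 995.0 mm and w√2 ≈ 1407.1 mm → J0 = 995 × 1407 mm.
J1: ⌊1407/2⌋ × 995 = 703 × 995 mm
J2: ⌊995/2⌋ × 703 = 497 × 703 mm
J3: ⌊703/2⌋ × 497 = 351 × 497 mm
J4: ⌊497/2⌋ × 351 = 248 × 351 mm

248 × 351 mm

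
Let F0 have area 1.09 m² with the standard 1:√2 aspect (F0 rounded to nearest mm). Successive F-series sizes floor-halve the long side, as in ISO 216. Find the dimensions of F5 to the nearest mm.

Let F0's short side be w mm. w · w√2 = 1.09 m² = 1,090,000 mm², so w ≈ 877.9 mm and w√2 ≈ 1241.6 mm → F0 = 878 × 1242 mm.
F1: ⌊1242/2⌋ × 878 = 621 × 878 mm
F2: ⌊878/2⌋ × 621 = 439 × 621 mm
F3: ⌊621/2⌋ × 439 = 310 × 439 mm
F4: ⌊439/2⌋ × 310 = 219 × 310 mm
F5: ⌊310/2⌋ × 219 = 155 × 219 mm

155 × 219 mm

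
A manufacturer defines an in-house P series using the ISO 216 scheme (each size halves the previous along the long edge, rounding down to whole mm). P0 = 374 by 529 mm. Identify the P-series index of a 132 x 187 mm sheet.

P3

P0: 374 × 529 mm
P1: 264 × 374 mm
P2: 187 × 264 mm
P3: 132 × 187 mm
P4: 93 × 132 mm
→ matches P3.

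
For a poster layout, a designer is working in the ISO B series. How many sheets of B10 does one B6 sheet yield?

16

Each ISO step halves the sheet: 1 × B6 → 2 × B7 → 4 × B8 → 8 × B9 → …
From B6 to B10 is 4 halving steps: 2^4 = 16.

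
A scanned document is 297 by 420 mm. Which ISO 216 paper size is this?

Aspect ratio 420/297 ≈ 1.414 — close to the ISO √2 ≈ 1.414.
In the A-series (A0 area = 1 m²): A3 = 297 × 420 mm.

A3 (297 × 420 mm)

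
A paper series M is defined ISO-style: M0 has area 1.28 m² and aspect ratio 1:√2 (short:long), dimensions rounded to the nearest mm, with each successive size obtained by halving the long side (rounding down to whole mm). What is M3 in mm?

Let M0's short side be w mm. w · w√2 = 1.28 m² = 1,280,000 mm², so w ≈ 951.4 mm and w√2 ≈ 1345.4 mm → M0 = 951 × 1345 mm.
M1: ⌊1345/2⌋ × 951 = 672 × 951 mm
M2: ⌊951/2⌋ × 672 = 475 × 672 mm
M3: ⌊672/2⌋ × 475 = 336 × 475 mm

336 × 475 mm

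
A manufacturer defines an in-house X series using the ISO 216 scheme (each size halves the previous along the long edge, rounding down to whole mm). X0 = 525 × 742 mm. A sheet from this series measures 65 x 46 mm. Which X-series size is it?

X0: 525 × 742 mm
X1: 371 × 525 mm
X2: 262 × 371 mm
X3: 185 × 262 mm
X4: 131 × 185 mm
X5: 92 × 131 mm
X6: 65 × 92 mm
X7: 46 × 65 mm
X8: 32 × 46 mm
→ matches X7.

X7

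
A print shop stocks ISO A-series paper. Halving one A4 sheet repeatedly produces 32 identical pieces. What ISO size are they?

A9

32 = 2^5, so 5 halving steps.
A4 → A5 → … → A9 after 5 steps.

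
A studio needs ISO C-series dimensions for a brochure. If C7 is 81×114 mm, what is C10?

C8: ⌊114/2⌋ × 81 = 57 × 81 mm
C9: ⌊81/2⌋ × 57 = 40 × 57 mm
C10: ⌊57/2⌋ × 40 = 28 × 40 mm

28 × 40 mm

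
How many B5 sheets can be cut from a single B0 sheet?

32

Each ISO step halves the sheet: 1 × B0 → 2 × B1 → 4 × B2 → 8 × B3 → …
From B0 to B5 is 5 halving steps: 2^5 = 32.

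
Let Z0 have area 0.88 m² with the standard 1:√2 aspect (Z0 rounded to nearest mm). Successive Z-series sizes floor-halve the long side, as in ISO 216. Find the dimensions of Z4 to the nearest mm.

197 × 279 mm

Let Z0's short side be w mm. w · w√2 = 0.88 m² = 880,000 mm², so w ≈ 788.8 mm and w√2 ≈ 1115.6 mm → Z0 = 789 × 1116 mm.
Z1: ⌊1116/2⌋ × 789 = 558 × 789 mm
Z2: ⌊789/2⌋ × 558 = 394 × 558 mm
Z3: ⌊558/2⌋ × 394 = 279 × 394 mm
Z4: ⌊394/2⌋ × 279 = 197 × 279 mm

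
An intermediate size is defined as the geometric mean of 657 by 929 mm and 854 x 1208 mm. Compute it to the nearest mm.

Short side: √(657 · 854) = √561078 ≈ 749.1 → 749 mm
Long side: √(929 · 1208) = √1122232 ≈ 1059.4 → 1059 mm

749 × 1059 mm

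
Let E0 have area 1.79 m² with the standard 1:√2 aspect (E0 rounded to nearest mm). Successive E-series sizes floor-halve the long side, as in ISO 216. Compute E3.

397 × 562 mm

Let E0's short side be w mm. w · w√2 = 1.79 m² = 1,790,000 mm², so w ≈ 1125.0 mm and w√2 ≈ 1591.1 mm → E0 = 1125 × 1591 mm.
E1: ⌊1591/2⌋ × 1125 = 795 × 1125 mm
E2: ⌊1125/2⌋ × 795 = 562 × 795 mm
E3: ⌊795/2⌋ × 562 = 397 × 562 mm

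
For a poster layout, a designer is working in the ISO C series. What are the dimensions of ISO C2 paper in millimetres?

458 × 648 mm

C0 = 917 × 1297 mm (C0 is the geometric mean of A0 and B0, aspect 1:√2).
C1: ⌊1297/2⌋ × 917 = 648 × 917 mm
C2: ⌊917/2⌋ × 648 = 458 × 648 mm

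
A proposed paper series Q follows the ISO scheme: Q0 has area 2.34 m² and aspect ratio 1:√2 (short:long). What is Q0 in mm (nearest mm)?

Let the short side be w mm. Then w · w√2 = 2.34 m² = 2,340,000 mm².
w² = 2,340,000/√2, so w ≈ 1286.3 mm; long side = w√2 ≈ 1819.1 mm.

1286 × 1819 mm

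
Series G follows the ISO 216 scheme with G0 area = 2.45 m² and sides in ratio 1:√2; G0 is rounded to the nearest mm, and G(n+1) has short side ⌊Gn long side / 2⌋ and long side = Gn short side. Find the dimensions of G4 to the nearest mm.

329 × 465 mm

Let G0's short side be w mm. w · w√2 = 2.45 m² = 2,450,000 mm², so w ≈ 1316.2 mm and w√2 ≈ 1861.4 mm → G0 = 1316 × 1861 mm.
G1: ⌊1861/2⌋ × 1316 = 930 × 1316 mm
G2: ⌊1316/2⌋ × 930 = 658 × 930 mm
G3: ⌊930/2⌋ × 658 = 465 × 658 mm
G4: ⌊658/2⌋ × 465 = 329 × 465 mm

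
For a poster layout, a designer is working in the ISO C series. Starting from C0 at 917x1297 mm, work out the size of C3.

C1: ⌊1297/2⌋ × 917 = 648 × 917 mm
C2: ⌊917/2⌋ × 648 = 458 × 648 mm
C3: ⌊648/2⌋ × 458 = 324 × 458 mm

324 × 458 mm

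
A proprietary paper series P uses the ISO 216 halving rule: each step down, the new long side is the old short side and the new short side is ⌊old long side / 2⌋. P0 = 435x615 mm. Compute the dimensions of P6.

54 × 76 mm

P1: ⌊615/2⌋ × 435 = 307 × 435 mm
P2: ⌊435/2⌋ × 307 = 217 × 307 mm
P3: ⌊307/2⌋ × 217 = 153 × 217 mm
P4: ⌊217/2⌋ × 153 = 108 × 153 mm
P5: ⌊153/2⌋ × 108 = 76 × 108 mm
P6: ⌊108/2⌋ × 76 = 54 × 76 mm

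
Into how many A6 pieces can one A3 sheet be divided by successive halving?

Each ISO step halves the sheet: 1 × A3 → 2 × A4 → 4 × A5 → 8 × A6
From A3 to A6 is 3 halving steps: 2^3 = 8.

8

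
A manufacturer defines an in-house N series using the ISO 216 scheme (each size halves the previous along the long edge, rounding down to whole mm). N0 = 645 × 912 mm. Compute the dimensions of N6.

80 × 114 mm

N1: ⌊912/2⌋ × 645 = 456 × 645 mm
N2: ⌊645/2⌋ × 456 = 322 × 456 mm
N3: ⌊456/2⌋ × 322 = 228 × 322 mm
N4: ⌊322/2⌋ × 228 = 161 × 228 mm
N5: ⌊228/2⌋ × 161 = 114 × 161 mm
N6: ⌊161/2⌋ × 114 = 80 × 114 mm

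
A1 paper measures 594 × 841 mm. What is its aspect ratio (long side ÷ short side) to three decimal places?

841 / 594 = 1.416
ISO 216 targets √2 ≈ 1.414; the +0.002 deviation is from mm rounding.

1.416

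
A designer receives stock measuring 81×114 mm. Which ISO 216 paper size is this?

C7 (81 × 114 mm)

Aspect ratio 114/81 ≈ 1.407 — close to the ISO √2 ≈ 1.414.
In the C-series (envelope sizes, between A and B): C7 = 81 × 114 mm.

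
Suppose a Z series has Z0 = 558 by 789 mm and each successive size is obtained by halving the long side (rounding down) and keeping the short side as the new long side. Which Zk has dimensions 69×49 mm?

Z0: 558 × 789 mm
Z1: 394 × 558 mm
Z2: 279 × 394 mm
Z3: 197 × 279 mm
Z4: 139 × 197 mm
Z5: 98 × 139 mm
Z6: 69 × 98 mm
Z7: 49 × 69 mm
Z8: 34 × 49 mm
→ matches Z7.

Z7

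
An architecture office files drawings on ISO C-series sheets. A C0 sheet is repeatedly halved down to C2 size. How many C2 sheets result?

4

C0 = 917 × 1297 mm; C2 = 458 × 648 mm.
Each halving step doubles the count; 2 steps from C0 to C2.
2^2 = 4.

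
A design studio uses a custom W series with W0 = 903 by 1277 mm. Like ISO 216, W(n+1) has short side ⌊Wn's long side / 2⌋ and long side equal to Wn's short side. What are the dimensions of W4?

225 × 319 mm

W1: ⌊1277/2⌋ × 903 = 638 × 903 mm
W2: ⌊903/2⌋ × 638 = 451 × 638 mm
W3: ⌊638/2⌋ × 451 = 319 × 451 mm
W4: ⌊451/2⌋ × 319 = 225 × 319 mm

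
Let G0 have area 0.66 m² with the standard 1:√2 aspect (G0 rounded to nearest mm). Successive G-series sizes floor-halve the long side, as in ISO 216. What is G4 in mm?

170 × 241 mm

Let G0's short side be w mm. w · w√2 = 0.66 m² = 660,000 mm², so w ≈ 683.1 mm and w√2 ≈ 966.1 mm → G0 = 683 × 966 mm.
G1: ⌊966/2⌋ × 683 = 483 × 683 mm
G2: ⌊683/2⌋ × 483 = 341 × 483 mm
G3: ⌊483/2⌋ × 341 = 241 × 341 mm
G4: ⌊341/2⌋ × 241 = 170 × 241 mm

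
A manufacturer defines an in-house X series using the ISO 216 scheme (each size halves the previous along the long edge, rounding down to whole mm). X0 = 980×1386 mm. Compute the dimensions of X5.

173 × 245 mm

X1: ⌊1386/2⌋ × 980 = 693 × 980 mm
X2: ⌊980/2⌋ × 693 = 490 × 693 mm
X3: ⌊693/2⌋ × 490 = 346 × 490 mm
X4: ⌊490/2⌋ × 346 = 245 × 346 mm
X5: ⌊346/2⌋ × 245 = 173 × 245 mm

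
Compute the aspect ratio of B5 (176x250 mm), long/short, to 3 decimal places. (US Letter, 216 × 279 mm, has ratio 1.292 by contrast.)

1.420

250 / 176 = 1.420
ISO 216 targets √2 ≈ 1.414; the +0.006 deviation is from mm rounding.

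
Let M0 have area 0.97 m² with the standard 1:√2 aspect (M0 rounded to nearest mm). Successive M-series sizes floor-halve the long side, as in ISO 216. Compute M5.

Let M0's short side be w mm. w · w√2 = 0.97 m² = 970,000 mm², so w ≈ 828.2 mm and w√2 ≈ 1171.2 mm → M0 = 828 × 1171 mm.
M1: ⌊1171/2⌋ × 828 = 585 × 828 mm
M2: ⌊828/2⌋ × 585 = 414 × 585 mm
M3: ⌊585/2⌋ × 414 = 292 × 414 mm
M4: ⌊414/2⌋ × 292 = 207 × 292 mm
M5: ⌊292/2⌋ × 207 = 146 × 207 mm

146 × 207 mm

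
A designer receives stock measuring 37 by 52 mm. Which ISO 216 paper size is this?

Aspect ratio 52/37 ≈ 1.405 — close to the ISO √2 ≈ 1.414.
In the A-series (A0 area = 1 m²): A9 = 37 × 52 mm.

A9 (37 × 52 mm)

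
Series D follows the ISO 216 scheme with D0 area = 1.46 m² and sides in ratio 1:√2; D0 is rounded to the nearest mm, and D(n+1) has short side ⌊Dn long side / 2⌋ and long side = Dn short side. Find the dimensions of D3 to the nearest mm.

Let D0's short side be w mm. w · w√2 = 1.46 m² = 1,460,000 mm², so w ≈ 1016.1 mm and w√2 ≈ 1436.9 mm → D0 = 1016 × 1437 mm.
D1: ⌊1437/2⌋ × 1016 = 718 × 1016 mm
D2: ⌊1016/2⌋ × 718 = 508 × 718 mm
D3: ⌊718/2⌋ × 508 = 359 × 508 mm

359 × 508 mm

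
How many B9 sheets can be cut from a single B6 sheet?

Each ISO step halves the sheet: 1 × B6 → 2 × B7 → 4 × B8 → 8 × B9
From B6 to B9 is 3 halving steps: 2^3 = 8.

8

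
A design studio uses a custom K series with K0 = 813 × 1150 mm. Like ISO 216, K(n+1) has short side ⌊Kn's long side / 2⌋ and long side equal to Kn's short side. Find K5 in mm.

K1: ⌊1150/2⌋ × 813 = 575 × 813 mm
K2: ⌊813/2⌋ × 575 = 406 × 575 mm
K3: ⌊575/2⌋ × 406 = 287 × 406 mm
K4: ⌊406/2⌋ × 287 = 203 × 287 mm
K5: ⌊287/2⌋ × 203 = 143 × 203 mm

143 × 203 mm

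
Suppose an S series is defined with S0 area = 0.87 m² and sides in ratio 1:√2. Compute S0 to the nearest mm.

784 × 1109 mm

Let the short side be w mm. Then w · w√2 = 0.87 m² = 870,000 mm².
w² = 870,000/√2, so w ≈ 784.3 mm; long side = w√2 ≈ 1109.2 mm.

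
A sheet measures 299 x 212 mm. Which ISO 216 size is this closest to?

A4 (210 × 297 mm)

Aspect ratio 299/212 ≈ 1.410 — close to the ISO √2 ≈ 1.414.
In the A-series (A0 area = 1 m²): A4 = 210 × 297 mm.
Off by 4 mm total — nearest standard size.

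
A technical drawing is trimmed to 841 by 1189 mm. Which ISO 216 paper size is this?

A0 (841 × 1189 mm)

Aspect ratio 1189/841 ≈ 1.414 — close to the ISO √2 ≈ 1.414.
In the A-series (A0 area = 1 m²): A0 = 841 × 1189 mm.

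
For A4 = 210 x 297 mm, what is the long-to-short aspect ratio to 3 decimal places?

1.414

297 / 210 = 1.414
Matches √2 ≈ 1.414 — the ISO 216 defining ratio.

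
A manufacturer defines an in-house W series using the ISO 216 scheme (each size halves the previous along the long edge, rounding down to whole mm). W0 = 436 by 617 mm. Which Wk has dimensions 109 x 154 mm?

W4

W0: 436 × 617 mm
W1: 308 × 436 mm
W2: 218 × 308 mm
W3: 154 × 218 mm
W4: 109 × 154 mm
W5: 77 × 109 mm
→ matches W4.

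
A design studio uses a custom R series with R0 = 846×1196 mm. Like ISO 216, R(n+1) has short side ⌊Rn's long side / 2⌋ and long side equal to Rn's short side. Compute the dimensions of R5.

R1 = 598 × 846 mm (from R0 by 1 halving).
R2: ⌊846/2⌋ × 598 = 423 × 598 mm
R3: ⌊598/2⌋ × 423 = 299 × 423 mm
R4: ⌊423/2⌋ × 299 = 211 × 299 mm
R5: ⌊299/2⌋ × 211 = 149 × 211 mm

149 × 211 mm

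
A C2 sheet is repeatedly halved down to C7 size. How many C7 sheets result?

32

Each ISO step halves the sheet: 1 × C2 → 2 × C3 → 4 × C4 → 8 × C5 → …
From C2 to C7 is 5 halving steps: 2^5 = 32.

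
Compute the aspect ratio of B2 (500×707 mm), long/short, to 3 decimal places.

707 / 500 = 1.414
Matches √2 ≈ 1.414 — the ISO 216 defining ratio.

1.414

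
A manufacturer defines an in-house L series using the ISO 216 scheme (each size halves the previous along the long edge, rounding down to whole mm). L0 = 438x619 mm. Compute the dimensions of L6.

54 × 77 mm

L1: ⌊619/2⌋ × 438 = 309 × 438 mm
L2: ⌊438/2⌋ × 309 = 219 × 309 mm
L3: ⌊309/2⌋ × 219 = 154 × 219 mm
L4: ⌊219/2⌋ × 154 = 109 × 154 mm
L5: ⌊154/2⌋ × 109 = 77 × 109 mm
L6: ⌊109/2⌋ × 77 = 54 × 77 mm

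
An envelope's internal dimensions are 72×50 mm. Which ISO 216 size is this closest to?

A8 (52 × 74 mm)

Aspect ratio 72/50 ≈ 1.440 (ISO target is √2 ≈ 1.414).
In the A-series (A0 area = 1 m²): A8 = 52 × 74 mm.
Off by 4 mm total — nearest standard size.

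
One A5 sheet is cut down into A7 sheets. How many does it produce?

4

A5 = 148 × 210 mm; A7 = 74 × 105 mm.
Each halving step doubles the count; 2 steps from A5 to A7.
2^2 = 4.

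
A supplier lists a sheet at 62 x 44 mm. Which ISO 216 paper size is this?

B9 (44 × 62 mm)

Aspect ratio 62/44 ≈ 1.409 — close to the ISO √2 ≈ 1.414.
In the B-series (B0 = 1000 × 1414 mm): B9 = 44 × 62 mm.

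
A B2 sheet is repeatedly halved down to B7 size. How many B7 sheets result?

32

Each ISO step halves the sheet: 1 × B2 → 2 × B3 → 4 × B4 → 8 × B5 → …
From B2 to B7 is 5 halving steps: 2^5 = 32.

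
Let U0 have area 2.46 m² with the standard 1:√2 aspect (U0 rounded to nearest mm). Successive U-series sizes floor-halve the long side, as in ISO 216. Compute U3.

Let U0's short side be w mm. w · w√2 = 2.46 m² = 2,460,000 mm², so w ≈ 1318.9 mm and w√2 ≈ 1865.2 mm → U0 = 1319 × 1865 mm.
U1: ⌊1865/2⌋ × 1319 = 932 × 1319 mm
U2: ⌊1319/2⌋ × 932 = 659 × 932 mm
U3: ⌊932/2⌋ × 659 = 466 × 659 mm

466 × 659 mm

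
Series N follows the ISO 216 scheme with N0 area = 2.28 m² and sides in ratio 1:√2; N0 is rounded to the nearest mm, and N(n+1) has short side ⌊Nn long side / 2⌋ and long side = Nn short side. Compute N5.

Let N0's short side be w mm. w · w√2 = 2.28 m² = 2,280,000 mm², so w ≈ 1269.7 mm and w√2 ≈ 1795.7 mm → N0 = 1270 × 1796 mm.
N1: ⌊1796/2⌋ × 1270 = 898 × 1270 mm
N2: ⌊1270/2⌋ × 898 = 635 × 898 mm
N3: ⌊898/2⌋ × 635 = 449 × 635 mm
N4: ⌊635/2⌋ × 449 = 317 × 449 mm
N5: ⌊449/2⌋ × 317 = 224 × 317 mm

224 × 317 mm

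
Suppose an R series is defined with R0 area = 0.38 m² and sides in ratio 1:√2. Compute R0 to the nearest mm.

518 × 733 mm

Let the short side be w mm. Then w · w√2 = 0.38 m² = 380,000 mm².
w² = 380,000/√2, so w ≈ 518.4 mm; long side = w√2 ≈ 733.1 mm.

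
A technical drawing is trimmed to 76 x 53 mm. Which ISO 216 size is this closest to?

A8 (52 × 74 mm)

Aspect ratio 76/53 ≈ 1.434 (ISO target is √2 ≈ 1.414).
In the A-series (A0 area = 1 m²): A8 = 52 × 74 mm.
Off by 3 mm total — nearest standard size.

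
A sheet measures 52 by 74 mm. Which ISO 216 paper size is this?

A8 (52 × 74 mm)

Aspect ratio 74/52 ≈ 1.423 — close to the ISO √2 ≈ 1.414.
In the A-series (A0 area = 1 m²): A8 = 52 × 74 mm.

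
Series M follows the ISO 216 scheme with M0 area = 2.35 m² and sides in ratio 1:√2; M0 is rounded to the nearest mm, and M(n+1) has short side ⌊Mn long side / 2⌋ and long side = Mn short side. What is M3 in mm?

Let M0's short side be w mm. w · w√2 = 2.35 m² = 2,350,000 mm², so w ≈ 1289.1 mm and w√2 ≈ 1823.0 mm → M0 = 1289 × 1823 mm.
M1: ⌊1823/2⌋ × 1289 = 911 × 1289 mm
M2: ⌊1289/2⌋ × 911 = 644 × 911 mm
M3: ⌊911/2⌋ × 644 = 455 × 644 mm

455 × 644 mm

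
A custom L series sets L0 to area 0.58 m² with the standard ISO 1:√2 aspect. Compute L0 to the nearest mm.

Let the short side be w mm. Then w · w√2 = 0.58 m² = 580,000 mm².
w² = 580,000/√2, so w ≈ 640.4 mm; long side = w√2 ≈ 905.7 mm.

640 × 906 mm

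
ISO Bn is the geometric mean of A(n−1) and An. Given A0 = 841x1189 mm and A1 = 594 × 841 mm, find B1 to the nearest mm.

Short side: √(841 · 594) = √499554 ≈ 706.8 → 707 mm
Long side: √(1189 · 841) = √999949 ≈ 1000.0 → 1000 mm

707 × 1000 mm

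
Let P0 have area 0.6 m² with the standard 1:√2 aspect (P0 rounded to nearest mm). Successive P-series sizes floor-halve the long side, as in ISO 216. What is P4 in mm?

162 × 230 mm

Let P0's short side be w mm. w · w√2 = 0.6 m² = 600,000 mm², so w ≈ 651.4 mm and w√2 ≈ 921.2 mm → P0 = 651 × 921 mm.
P1: ⌊921/2⌋ × 651 = 460 × 651 mm
P2: ⌊651/2⌋ × 460 = 325 × 460 mm
P3: ⌊460/2⌋ × 325 = 230 × 325 mm
P4: ⌊325/2⌋ × 230 = 162 × 230 mm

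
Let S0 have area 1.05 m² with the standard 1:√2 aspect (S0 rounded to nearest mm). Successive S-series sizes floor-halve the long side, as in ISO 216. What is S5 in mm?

152 × 215 mm

Let S0's short side be w mm. w · w√2 = 1.05 m² = 1,050,000 mm², so w ≈ 861.7 mm and w√2 ≈ 1218.6 mm → S0 = 862 × 1219 mm.
S1: ⌊1219/2⌋ × 862 = 609 × 862 mm
S2: ⌊862/2⌋ × 609 = 431 × 609 mm
S3: ⌊609/2⌋ × 431 = 304 × 431 mm
S4: ⌊431/2⌋ × 304 = 215 × 304 mm
S5: ⌊304/2⌋ × 215 = 152 × 215 mm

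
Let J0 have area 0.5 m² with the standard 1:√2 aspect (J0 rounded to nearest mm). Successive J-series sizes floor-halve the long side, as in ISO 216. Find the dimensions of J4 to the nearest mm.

148 × 210 mm

Let J0's short side be w mm. w · w√2 = 0.5 m² = 500,000 mm², so w ≈ 594.6 mm and w√2 ≈ 840.9 mm → J0 = 595 × 841 mm.
J1: ⌊841/2⌋ × 595 = 420 × 595 mm
J2: ⌊595/2⌋ × 420 = 297 × 420 mm
J3: ⌊420/2⌋ × 297 = 210 × 297 mm
J4: ⌊297/2⌋ × 210 = 148 × 210 mm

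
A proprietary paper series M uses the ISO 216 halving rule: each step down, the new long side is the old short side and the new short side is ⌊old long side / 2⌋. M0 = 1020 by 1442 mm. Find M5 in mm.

M1: ⌊1442/2⌋ × 1020 = 721 × 1020 mm
M2: ⌊1020/2⌋ × 721 = 510 × 721 mm
M3: ⌊721/2⌋ × 510 = 360 × 510 mm
M4: ⌊510/2⌋ × 360 = 255 × 360 mm
M5: ⌊360/2⌋ × 255 = 180 × 255 mm

180 × 255 mm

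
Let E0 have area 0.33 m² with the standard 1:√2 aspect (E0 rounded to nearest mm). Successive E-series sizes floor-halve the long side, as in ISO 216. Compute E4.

120 × 170 mm

Let E0's short side be w mm. w · w√2 = 0.33 m² = 330,000 mm², so w ≈ 483.1 mm and w√2 ≈ 683.1 mm → E0 = 483 × 683 mm.
E1: ⌊683/2⌋ × 483 = 341 × 483 mm
E2: ⌊483/2⌋ × 341 = 241 × 341 mm
E3: ⌊341/2⌋ × 241 = 170 × 241 mm
E4: ⌊241/2⌋ × 170 = 120 × 170 mm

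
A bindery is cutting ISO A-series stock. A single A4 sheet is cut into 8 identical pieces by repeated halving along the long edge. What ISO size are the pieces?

A7

8 = 2^3, so 3 halving steps.
A4 → A5 → … → A7 after 3 steps.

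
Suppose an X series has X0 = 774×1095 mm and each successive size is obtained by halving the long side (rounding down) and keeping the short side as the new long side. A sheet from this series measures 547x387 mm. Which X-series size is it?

X0: 774 × 1095 mm
X1: 547 × 774 mm
X2: 387 × 547 mm
X3: 273 × 387 mm
→ matches X2.

X2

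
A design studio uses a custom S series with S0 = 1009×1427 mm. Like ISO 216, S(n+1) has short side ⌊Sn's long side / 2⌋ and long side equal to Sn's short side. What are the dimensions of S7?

S1 = 713 × 1009 mm (from S0 by 1 halving).
S2: ⌊1009/2⌋ × 713 = 504 × 713 mm
S3: ⌊713/2⌋ × 504 = 356 × 504 mm
S4: ⌊504/2⌋ × 356 = 252 × 356 mm
S5: ⌊356/2⌋ × 252 = 178 × 252 mm
S6: ⌊252/2⌋ × 178 = 126 × 178 mm
S7: ⌊178/2⌋ × 126 = 89 × 126 mm

89 × 126 mm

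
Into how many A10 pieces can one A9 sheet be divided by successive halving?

2

Each ISO step halves the sheet: 1 × A9 → 2 × A10
From A9 to A10 is 1 halving step: 2^1 = 2.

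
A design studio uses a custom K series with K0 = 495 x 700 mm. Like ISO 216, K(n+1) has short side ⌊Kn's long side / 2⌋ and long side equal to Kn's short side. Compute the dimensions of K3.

175 × 247 mm

K1: ⌊700/2⌋ × 495 = 350 × 495 mm
K2: ⌊495/2⌋ × 350 = 247 × 350 mm
K3: ⌊350/2⌋ × 247 = 175 × 247 mm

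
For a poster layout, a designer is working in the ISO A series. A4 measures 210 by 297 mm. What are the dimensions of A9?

A5: ⌊297/2⌋ × 210 = 148 × 210 mm
A6: ⌊210/2⌋ × 148 = 105 × 148 mm
A7: ⌊148/2⌋ × 105 = 74 × 105 mm
A8: ⌊105/2⌋ × 74 = 52 × 74 mm
A9: ⌊74/2⌋ × 52 = 37 × 52 mm

37 × 52 mm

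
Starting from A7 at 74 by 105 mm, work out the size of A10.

A8: ⌊105/2⌋ × 74 = 52 × 74 mm
A9: ⌊74/2⌋ × 52 = 37 × 52 mm
A10: ⌊52/2⌋ × 37 = 26 × 37 mm

26 × 37 mm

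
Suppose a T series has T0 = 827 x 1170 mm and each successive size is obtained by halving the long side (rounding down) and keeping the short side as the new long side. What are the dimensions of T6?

103 × 146 mm

T1: ⌊1170/2⌋ × 827 = 585 × 827 mm
T2: ⌊827/2⌋ × 585 = 413 × 585 mm
T3: ⌊585/2⌋ × 413 = 292 × 413 mm
T4: ⌊413/2⌋ × 292 = 206 × 292 mm
T5: ⌊292/2⌋ × 206 = 146 × 206 mm
T6: ⌊206/2⌋ × 146 = 103 × 146 mm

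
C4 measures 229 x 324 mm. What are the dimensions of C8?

C5: ⌊324/2⌋ × 229 = 162 × 229 mm
C6: ⌊229/2⌋ × 162 = 114 × 162 mm
C7: ⌊162/2⌋ × 114 = 81 × 114 mm
C8: ⌊114/2⌋ × 81 = 57 × 81 mm

57 × 81 mm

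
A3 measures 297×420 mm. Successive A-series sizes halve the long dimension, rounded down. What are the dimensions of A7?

A4: ⌊420/2⌋ × 297 = 210 × 297 mm
A5: ⌊297/2⌋ × 210 = 148 × 210 mm
A6: ⌊210/2⌋ × 148 = 105 × 148 mm
A7: ⌊148/2⌋ × 105 = 74 × 105 mm

74 × 105 mm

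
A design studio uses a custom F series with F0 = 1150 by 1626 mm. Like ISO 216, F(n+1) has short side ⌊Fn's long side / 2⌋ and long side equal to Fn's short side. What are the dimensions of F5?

F1: ⌊1626/2⌋ × 1150 = 813 × 1150 mm
F2: ⌊1150/2⌋ × 813 = 575 × 813 mm
F3: ⌊813/2⌋ × 575 = 406 × 575 mm
F4: ⌊575/2⌋ × 406 = 287 × 406 mm
F5: ⌊406/2⌋ × 287 = 203 × 287 mm

203 × 287 mm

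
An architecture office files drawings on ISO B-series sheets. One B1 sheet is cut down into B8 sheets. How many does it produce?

128

Each ISO step halves the sheet: 1 × B1 → 2 × B2 → 4 × B3 → 8 × B4 → …
From B1 to B8 is 7 halving steps: 2^7 = 128.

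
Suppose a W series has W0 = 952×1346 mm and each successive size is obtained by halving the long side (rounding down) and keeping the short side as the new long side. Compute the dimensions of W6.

W1: ⌊1346/2⌋ × 952 = 673 × 952 mm
W2: ⌊952/2⌋ × 673 = 476 × 673 mm
W3: ⌊673/2⌋ × 476 = 336 × 476 mm
W4: ⌊476/2⌋ × 336 = 238 × 336 mm
W5: ⌊336/2⌋ × 238 = 168 × 238 mm
W6: ⌊238/2⌋ × 168 = 119 × 168 mm

119 × 168 mm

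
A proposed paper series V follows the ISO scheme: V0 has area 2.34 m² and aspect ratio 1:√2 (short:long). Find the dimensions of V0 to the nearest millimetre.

Let the short side be w mm. Then w · w√2 = 2.34 m² = 2,340,000 mm².
w² = 2,340,000/√2, so w ≈ 1286.3 mm; long side = w√2 ≈ 1819.1 mm.

1286 × 1819 mm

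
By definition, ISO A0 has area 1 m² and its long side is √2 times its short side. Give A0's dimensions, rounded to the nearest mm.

841 × 1189 mm

Let the short side be w mm. Then the long side is w√2 and w · w√2 = 10⁶ mm².
w² = 10⁶/√2, so w = 1000 / 2^(1/4) ≈ 840.9 mm; long side = 1000 · 2^(1/4) ≈ 1189.2 mm.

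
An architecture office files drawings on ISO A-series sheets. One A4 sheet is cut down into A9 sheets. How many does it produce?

32

Each ISO step halves the sheet: 1 × A4 → 2 × A5 → 4 × A6 → 8 × A7 → …
From A4 to A9 is 5 halving steps: 2^5 = 32.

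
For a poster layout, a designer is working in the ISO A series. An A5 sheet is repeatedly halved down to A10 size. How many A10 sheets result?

32

Each ISO step halves the sheet: 1 × A5 → 2 × A6 → 4 × A7 → 8 × A8 → …
From A5 to A10 is 5 halving steps: 2^5 = 32.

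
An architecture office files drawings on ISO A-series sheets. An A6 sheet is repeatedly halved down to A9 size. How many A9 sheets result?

8

A6 = 105 × 148 mm; A9 = 37 × 52 mm.
Each halving step doubles the count; 3 steps from A6 to A9.
2^3 = 8.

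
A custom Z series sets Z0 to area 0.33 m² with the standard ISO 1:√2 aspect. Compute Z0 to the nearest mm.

Let the short side be w mm. Then w · w√2 = 0.33 m² = 330,000 mm².
w² = 330,000/√2, so w ≈ 483.1 mm; long side = w√2 ≈ 683.1 mm.

483 × 683 mm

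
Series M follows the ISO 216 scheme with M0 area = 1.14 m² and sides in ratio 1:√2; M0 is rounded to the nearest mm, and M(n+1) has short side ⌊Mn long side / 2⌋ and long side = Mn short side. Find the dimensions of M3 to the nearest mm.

317 × 449 mm

Let M0's short side be w mm. w · w√2 = 1.14 m² = 1,140,000 mm², so w ≈ 897.8 mm and w√2 ≈ 1269.7 mm → M0 = 898 × 1270 mm.
M1: ⌊1270/2⌋ × 898 = 635 × 898 mm
M2: ⌊898/2⌋ × 635 = 449 × 635 mm
M3: ⌊635/2⌋ × 449 = 317 × 449 mm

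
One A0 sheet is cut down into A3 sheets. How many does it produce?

8

Each ISO step halves the sheet: 1 × A0 → 2 × A1 → 4 × A2 → 8 × A3
From A0 to A3 is 3 halving steps: 2^3 = 8.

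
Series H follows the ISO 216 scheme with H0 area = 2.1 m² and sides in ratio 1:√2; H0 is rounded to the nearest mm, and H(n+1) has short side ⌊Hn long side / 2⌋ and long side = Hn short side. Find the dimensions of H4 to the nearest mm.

304 × 430 mm

Let H0's short side be w mm. w · w√2 = 2.1 m² = 2,100,000 mm², so w ≈ 1218.6 mm and w√2 ≈ 1723.3 mm → H0 = 1219 × 1723 mm.
H1: ⌊1723/2⌋ × 1219 = 861 × 1219 mm
H2: ⌊1219/2⌋ × 861 = 609 × 861 mm
H3: ⌊861/2⌋ × 609 = 430 × 609 mm
H4: ⌊609/2⌋ × 430 = 304 × 430 mm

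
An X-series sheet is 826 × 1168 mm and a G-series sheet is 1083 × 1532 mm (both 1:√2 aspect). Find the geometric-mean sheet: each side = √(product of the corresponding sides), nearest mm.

946 × 1338 mm

Short side: √(826 · 1083) = √894558 ≈ 945.8 → 946 mm
Long side: √(1168 · 1532) = √1789376 ≈ 1337.7 → 1338 mm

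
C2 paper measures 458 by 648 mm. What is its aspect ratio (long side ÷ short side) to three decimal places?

1.415

648 / 458 = 1.415
Matches √2 ≈ 1.414 — the ISO 216 defining ratio.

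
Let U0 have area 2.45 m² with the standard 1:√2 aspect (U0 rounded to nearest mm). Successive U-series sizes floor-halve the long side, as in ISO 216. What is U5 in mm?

Let U0's short side be w mm. w · w√2 = 2.45 m² = 2,450,000 mm², so w ≈ 1316.2 mm and w√2 ≈ 1861.4 mm → U0 = 1316 × 1861 mm.
U1: ⌊1861/2⌋ × 1316 = 930 × 1316 mm
U2: ⌊1316/2⌋ × 930 = 658 × 930 mm
U3: ⌊930/2⌋ × 658 = 465 × 658 mm
U4: ⌊658/2⌋ × 465 = 329 × 465 mm
U5: ⌊465/2⌋ × 329 = 232 × 329 mm

232 × 329 mm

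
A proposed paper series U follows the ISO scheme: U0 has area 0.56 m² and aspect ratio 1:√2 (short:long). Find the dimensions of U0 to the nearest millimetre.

629 × 890 mm

Let the short side be w mm. Then w · w√2 = 0.56 m² = 560,000 mm².
w² = 560,000/√2, so w ≈ 629.3 mm; long side = w√2 ≈ 889.9 mm.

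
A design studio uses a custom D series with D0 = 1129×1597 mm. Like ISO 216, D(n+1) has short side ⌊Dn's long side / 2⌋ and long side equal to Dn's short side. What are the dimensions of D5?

D1: ⌊1597/2⌋ × 1129 = 798 × 1129 mm
D2: ⌊1129/2⌋ × 798 = 564 × 798 mm
D3: ⌊798/2⌋ × 564 = 399 × 564 mm
D4: ⌊564/2⌋ × 399 = 282 × 399 mm
D5: ⌊399/2⌋ × 282 = 199 × 282 mm

199 × 282 mm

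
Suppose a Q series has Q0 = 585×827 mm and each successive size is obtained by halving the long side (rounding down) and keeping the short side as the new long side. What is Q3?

206 × 292 mm

Q1: ⌊827/2⌋ × 585 = 413 × 585 mm
Q2: ⌊585/2⌋ × 413 = 292 × 413 mm
Q3: ⌊413/2⌋ × 292 = 206 × 292 mm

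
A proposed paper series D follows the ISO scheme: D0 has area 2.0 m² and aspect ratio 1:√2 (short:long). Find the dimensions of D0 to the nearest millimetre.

Let the short side be w mm. Then w · w√2 = 2.0 m² = 2,000,000 mm².
w² = 2,000,000/√2, so w ≈ 1189.2 mm; long side = w√2 ≈ 1681.8 mm.

1189 × 1682 mm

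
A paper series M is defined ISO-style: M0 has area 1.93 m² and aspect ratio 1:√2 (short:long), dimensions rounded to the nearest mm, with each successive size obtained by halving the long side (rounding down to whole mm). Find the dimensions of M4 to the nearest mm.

Let M0's short side be w mm. w · w√2 = 1.93 m² = 1,930,000 mm², so w ≈ 1168.2 mm and w√2 ≈ 1652.1 mm → M0 = 1168 × 1652 mm.
M1: ⌊1652/2⌋ × 1168 = 826 × 1168 mm
M2: ⌊1168/2⌋ × 826 = 584 × 826 mm
M3: ⌊826/2⌋ × 584 = 413 × 584 mm
M4: ⌊584/2⌋ × 413 = 292 × 413 mm

292 × 413 mm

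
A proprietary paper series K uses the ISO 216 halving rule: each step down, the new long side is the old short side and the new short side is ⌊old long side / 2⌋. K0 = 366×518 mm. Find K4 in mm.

K1 = 259 × 366 mm (from K0 by 1 halving).
K2: ⌊366/2⌋ × 259 = 183 × 259 mm
K3: ⌊259/2⌋ × 183 = 129 × 183 mm
K4: ⌊183/2⌋ × 129 = 91 × 129 mm

91 × 129 mm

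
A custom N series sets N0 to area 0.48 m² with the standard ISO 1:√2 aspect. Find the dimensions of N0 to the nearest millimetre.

Let the short side be w mm. Then w · w√2 = 0.48 m² = 480,000 mm².
w² = 480,000/√2, so w ≈ 582.6 mm; long side = w√2 ≈ 823.9 mm.

583 × 824 mm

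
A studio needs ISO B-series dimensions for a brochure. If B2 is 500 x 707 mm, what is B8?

62 × 88 mm

B3: ⌊707/2⌋ × 500 = 353 × 500 mm
B4: ⌊500/2⌋ × 353 = 250 × 353 mm
B5: ⌊353/2⌋ × 250 = 176 × 250 mm
B6: ⌊250/2⌋ × 176 = 125 × 176 mm
B7: ⌊176/2⌋ × 125 = 88 × 125 mm
B8: ⌊125/2⌋ × 88 = 62 × 88 mm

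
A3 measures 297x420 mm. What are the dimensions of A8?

52 × 74 mm

A4: ⌊420/2⌋ × 297 = 210 × 297 mm
A5: ⌊297/2⌋ × 210 = 148 × 210 mm
A6: ⌊210/2⌋ × 148 = 105 × 148 mm
A7: ⌊148/2⌋ × 105 = 74 × 105 mm
A8: ⌊105/2⌋ × 74 = 52 × 74 mm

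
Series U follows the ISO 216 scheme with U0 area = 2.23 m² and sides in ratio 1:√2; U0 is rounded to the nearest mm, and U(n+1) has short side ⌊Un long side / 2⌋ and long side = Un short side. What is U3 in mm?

Let U0's short side be w mm. w · w√2 = 2.23 m² = 2,230,000 mm², so w ≈ 1255.7 mm and w√2 ≈ 1775.9 mm → U0 = 1256 × 1776 mm.
U1: ⌊1776/2⌋ × 1256 = 888 × 1256 mm
U2: ⌊1256/2⌋ × 888 = 628 × 888 mm
U3: ⌊888/2⌋ × 628 = 444 × 628 mm

444 × 628 mm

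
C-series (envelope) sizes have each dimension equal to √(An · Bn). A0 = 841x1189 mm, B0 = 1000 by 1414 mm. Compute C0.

Short side: √(841 · 1000) = √841000 ≈ 917.1 → 917 mm
Long side: √(1189 · 1414) = √1681246 ≈ 1296.6 → 1297 mm

917 × 1297 mm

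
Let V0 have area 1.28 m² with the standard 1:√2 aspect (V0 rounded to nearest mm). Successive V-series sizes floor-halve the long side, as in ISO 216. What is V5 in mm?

168 × 237 mm

Let V0's short side be w mm. w · w√2 = 1.28 m² = 1,280,000 mm², so w ≈ 951.4 mm and w√2 ≈ 1345.4 mm → V0 = 951 × 1345 mm.
V1: ⌊1345/2⌋ × 951 = 672 × 951 mm
V2: ⌊951/2⌋ × 672 = 475 × 672 mm
V3: ⌊672/2⌋ × 475 = 336 × 475 mm
V4: ⌊475/2⌋ × 336 = 237 × 336 mm
V5: ⌊336/2⌋ × 237 = 168 × 237 mm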